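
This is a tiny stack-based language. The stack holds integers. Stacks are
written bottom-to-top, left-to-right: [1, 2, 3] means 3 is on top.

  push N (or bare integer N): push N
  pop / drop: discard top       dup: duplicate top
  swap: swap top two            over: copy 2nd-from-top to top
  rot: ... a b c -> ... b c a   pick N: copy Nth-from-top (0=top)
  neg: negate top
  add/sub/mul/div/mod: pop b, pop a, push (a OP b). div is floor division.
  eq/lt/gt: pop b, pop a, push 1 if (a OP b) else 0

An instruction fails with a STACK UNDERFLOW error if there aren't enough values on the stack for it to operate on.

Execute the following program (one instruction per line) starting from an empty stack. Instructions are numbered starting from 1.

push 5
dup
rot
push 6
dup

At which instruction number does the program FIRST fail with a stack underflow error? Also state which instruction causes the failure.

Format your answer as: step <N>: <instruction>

Step 1 ('push 5'): stack = [5], depth = 1
Step 2 ('dup'): stack = [5, 5], depth = 2
Step 3 ('rot'): needs 3 value(s) but depth is 2 — STACK UNDERFLOW

Answer: step 3: rot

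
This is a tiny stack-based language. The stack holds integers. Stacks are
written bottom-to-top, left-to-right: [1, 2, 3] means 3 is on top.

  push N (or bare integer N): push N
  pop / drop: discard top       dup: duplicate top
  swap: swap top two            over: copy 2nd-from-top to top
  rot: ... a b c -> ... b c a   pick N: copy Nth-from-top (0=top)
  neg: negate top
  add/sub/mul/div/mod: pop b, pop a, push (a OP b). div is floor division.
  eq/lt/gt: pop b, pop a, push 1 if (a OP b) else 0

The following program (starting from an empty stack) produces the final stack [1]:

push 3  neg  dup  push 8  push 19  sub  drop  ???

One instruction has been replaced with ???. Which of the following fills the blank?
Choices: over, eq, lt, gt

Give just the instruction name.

Stack before ???: [-3, -3]
Stack after ???:  [1]
Checking each choice:
  over: produces [-3, -3, -3]
  eq: MATCH
  lt: produces [0]
  gt: produces [0]


Answer: eq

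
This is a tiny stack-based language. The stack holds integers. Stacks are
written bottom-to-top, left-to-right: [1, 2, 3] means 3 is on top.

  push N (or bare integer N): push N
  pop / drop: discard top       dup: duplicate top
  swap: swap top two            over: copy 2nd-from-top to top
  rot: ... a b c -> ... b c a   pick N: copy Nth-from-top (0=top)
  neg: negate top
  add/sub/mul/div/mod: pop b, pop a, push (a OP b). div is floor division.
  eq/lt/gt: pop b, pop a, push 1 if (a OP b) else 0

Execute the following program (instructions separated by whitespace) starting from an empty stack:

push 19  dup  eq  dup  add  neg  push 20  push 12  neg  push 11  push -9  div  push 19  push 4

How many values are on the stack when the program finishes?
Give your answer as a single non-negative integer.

After 'push 19': stack = [19] (depth 1)
After 'dup': stack = [19, 19] (depth 2)
After 'eq': stack = [1] (depth 1)
After 'dup': stack = [1, 1] (depth 2)
After 'add': stack = [2] (depth 1)
After 'neg': stack = [-2] (depth 1)
After 'push 20': stack = [-2, 20] (depth 2)
After 'push 12': stack = [-2, 20, 12] (depth 3)
After 'neg': stack = [-2, 20, -12] (depth 3)
After 'push 11': stack = [-2, 20, -12, 11] (depth 4)
After 'push -9': stack = [-2, 20, -12, 11, -9] (depth 5)
After 'div': stack = [-2, 20, -12, -2] (depth 4)
After 'push 19': stack = [-2, 20, -12, -2, 19] (depth 5)
After 'push 4': stack = [-2, 20, -12, -2, 19, 4] (depth 6)

Answer: 6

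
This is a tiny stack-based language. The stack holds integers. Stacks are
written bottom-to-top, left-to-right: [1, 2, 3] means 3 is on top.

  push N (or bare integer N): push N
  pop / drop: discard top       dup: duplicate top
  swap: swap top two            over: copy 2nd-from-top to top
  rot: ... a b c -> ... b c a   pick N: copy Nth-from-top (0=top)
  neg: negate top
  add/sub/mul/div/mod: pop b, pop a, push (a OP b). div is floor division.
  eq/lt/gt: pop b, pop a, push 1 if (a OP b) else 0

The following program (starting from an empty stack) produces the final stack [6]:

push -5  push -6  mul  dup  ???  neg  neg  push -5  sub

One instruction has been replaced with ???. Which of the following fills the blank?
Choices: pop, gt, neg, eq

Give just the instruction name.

Stack before ???: [30, 30]
Stack after ???:  [1]
Checking each choice:
  pop: produces [35]
  gt: produces [5]
  neg: produces [30, -25]
  eq: MATCH


Answer: eq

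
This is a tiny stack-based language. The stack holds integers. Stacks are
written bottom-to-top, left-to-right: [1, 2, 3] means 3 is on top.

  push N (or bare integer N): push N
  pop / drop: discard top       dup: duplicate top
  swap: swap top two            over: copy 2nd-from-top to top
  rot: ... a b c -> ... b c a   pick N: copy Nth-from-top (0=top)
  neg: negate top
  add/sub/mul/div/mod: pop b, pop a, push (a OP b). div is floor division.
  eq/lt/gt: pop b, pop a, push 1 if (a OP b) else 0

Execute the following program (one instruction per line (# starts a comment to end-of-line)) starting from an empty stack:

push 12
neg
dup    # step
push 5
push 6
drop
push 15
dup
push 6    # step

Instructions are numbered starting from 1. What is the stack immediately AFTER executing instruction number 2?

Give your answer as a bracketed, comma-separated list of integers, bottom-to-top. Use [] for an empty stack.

Step 1 ('push 12'): [12]
Step 2 ('neg'): [-12]

Answer: [-12]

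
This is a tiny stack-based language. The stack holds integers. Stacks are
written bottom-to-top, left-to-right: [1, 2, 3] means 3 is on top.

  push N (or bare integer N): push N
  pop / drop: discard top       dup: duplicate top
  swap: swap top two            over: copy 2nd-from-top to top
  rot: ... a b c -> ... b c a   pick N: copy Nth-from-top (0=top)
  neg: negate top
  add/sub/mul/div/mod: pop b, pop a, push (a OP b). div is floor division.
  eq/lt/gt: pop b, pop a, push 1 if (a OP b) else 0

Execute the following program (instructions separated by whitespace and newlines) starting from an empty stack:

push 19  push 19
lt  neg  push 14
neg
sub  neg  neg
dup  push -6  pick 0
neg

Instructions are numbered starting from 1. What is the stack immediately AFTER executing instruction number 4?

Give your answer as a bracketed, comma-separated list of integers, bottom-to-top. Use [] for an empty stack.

Answer: [0]

Derivation:
Step 1 ('push 19'): [19]
Step 2 ('push 19'): [19, 19]
Step 3 ('lt'): [0]
Step 4 ('neg'): [0]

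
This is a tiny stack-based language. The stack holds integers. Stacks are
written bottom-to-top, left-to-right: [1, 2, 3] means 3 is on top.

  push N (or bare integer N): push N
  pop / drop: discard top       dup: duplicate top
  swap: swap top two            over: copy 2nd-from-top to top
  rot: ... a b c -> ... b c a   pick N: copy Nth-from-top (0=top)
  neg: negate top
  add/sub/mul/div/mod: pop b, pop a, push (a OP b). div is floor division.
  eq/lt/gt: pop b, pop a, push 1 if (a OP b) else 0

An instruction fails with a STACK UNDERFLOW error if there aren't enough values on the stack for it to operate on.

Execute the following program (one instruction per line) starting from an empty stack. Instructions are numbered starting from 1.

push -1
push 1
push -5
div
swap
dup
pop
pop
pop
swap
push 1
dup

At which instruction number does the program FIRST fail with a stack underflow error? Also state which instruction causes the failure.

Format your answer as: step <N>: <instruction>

Answer: step 10: swap

Derivation:
Step 1 ('push -1'): stack = [-1], depth = 1
Step 2 ('push 1'): stack = [-1, 1], depth = 2
Step 3 ('push -5'): stack = [-1, 1, -5], depth = 3
Step 4 ('div'): stack = [-1, -1], depth = 2
Step 5 ('swap'): stack = [-1, -1], depth = 2
Step 6 ('dup'): stack = [-1, -1, -1], depth = 3
Step 7 ('pop'): stack = [-1, -1], depth = 2
Step 8 ('pop'): stack = [-1], depth = 1
Step 9 ('pop'): stack = [], depth = 0
Step 10 ('swap'): needs 2 value(s) but depth is 0 — STACK UNDERFLOW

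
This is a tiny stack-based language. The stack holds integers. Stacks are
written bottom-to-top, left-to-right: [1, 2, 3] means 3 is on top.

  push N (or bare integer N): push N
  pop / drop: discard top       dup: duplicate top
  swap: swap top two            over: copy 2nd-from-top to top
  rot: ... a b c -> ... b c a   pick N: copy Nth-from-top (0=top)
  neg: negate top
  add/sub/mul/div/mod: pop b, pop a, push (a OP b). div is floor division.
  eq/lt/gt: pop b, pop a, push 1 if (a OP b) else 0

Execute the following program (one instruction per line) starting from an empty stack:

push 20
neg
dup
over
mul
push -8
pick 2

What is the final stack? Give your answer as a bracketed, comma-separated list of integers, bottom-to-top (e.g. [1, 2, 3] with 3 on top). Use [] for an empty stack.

Answer: [-20, 400, -8, -20]

Derivation:
After 'push 20': [20]
After 'neg': [-20]
After 'dup': [-20, -20]
After 'over': [-20, -20, -20]
After 'mul': [-20, 400]
After 'push -8': [-20, 400, -8]
After 'pick 2': [-20, 400, -8, -20]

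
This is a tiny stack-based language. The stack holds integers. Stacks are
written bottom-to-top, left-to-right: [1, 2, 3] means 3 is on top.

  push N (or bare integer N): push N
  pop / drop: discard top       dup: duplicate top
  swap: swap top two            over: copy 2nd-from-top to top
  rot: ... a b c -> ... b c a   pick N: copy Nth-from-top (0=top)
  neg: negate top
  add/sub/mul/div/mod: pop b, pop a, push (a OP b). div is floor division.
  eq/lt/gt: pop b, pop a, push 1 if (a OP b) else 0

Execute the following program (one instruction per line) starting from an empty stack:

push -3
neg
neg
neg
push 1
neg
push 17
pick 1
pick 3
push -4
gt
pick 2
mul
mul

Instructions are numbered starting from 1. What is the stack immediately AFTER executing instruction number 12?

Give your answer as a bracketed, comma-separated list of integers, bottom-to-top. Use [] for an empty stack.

Step 1 ('push -3'): [-3]
Step 2 ('neg'): [3]
Step 3 ('neg'): [-3]
Step 4 ('neg'): [3]
Step 5 ('push 1'): [3, 1]
Step 6 ('neg'): [3, -1]
Step 7 ('push 17'): [3, -1, 17]
Step 8 ('pick 1'): [3, -1, 17, -1]
Step 9 ('pick 3'): [3, -1, 17, -1, 3]
Step 10 ('push -4'): [3, -1, 17, -1, 3, -4]
Step 11 ('gt'): [3, -1, 17, -1, 1]
Step 12 ('pick 2'): [3, -1, 17, -1, 1, 17]

Answer: [3, -1, 17, -1, 1, 17]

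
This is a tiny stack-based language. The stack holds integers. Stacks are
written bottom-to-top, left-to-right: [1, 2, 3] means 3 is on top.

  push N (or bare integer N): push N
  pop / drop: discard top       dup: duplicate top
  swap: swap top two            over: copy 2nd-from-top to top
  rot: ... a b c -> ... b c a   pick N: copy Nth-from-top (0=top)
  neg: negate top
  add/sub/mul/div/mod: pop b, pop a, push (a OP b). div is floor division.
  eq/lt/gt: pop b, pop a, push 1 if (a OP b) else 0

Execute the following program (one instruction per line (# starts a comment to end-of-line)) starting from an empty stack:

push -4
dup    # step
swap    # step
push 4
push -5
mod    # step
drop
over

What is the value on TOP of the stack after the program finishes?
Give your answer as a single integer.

Answer: -4

Derivation:
After 'push -4': [-4]
After 'dup': [-4, -4]
After 'swap': [-4, -4]
After 'push 4': [-4, -4, 4]
After 'push -5': [-4, -4, 4, -5]
After 'mod': [-4, -4, -1]
After 'drop': [-4, -4]
After 'over': [-4, -4, -4]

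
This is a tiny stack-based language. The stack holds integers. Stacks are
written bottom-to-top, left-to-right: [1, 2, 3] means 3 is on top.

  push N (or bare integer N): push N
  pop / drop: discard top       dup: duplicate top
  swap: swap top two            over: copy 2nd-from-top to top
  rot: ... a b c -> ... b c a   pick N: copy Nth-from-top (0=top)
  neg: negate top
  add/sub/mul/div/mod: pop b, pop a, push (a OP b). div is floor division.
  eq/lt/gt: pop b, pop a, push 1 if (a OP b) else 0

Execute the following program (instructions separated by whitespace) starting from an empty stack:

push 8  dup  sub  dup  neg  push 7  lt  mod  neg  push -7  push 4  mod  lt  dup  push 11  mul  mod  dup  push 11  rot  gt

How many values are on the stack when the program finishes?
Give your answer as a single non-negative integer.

After 'push 8': stack = [8] (depth 1)
After 'dup': stack = [8, 8] (depth 2)
After 'sub': stack = [0] (depth 1)
After 'dup': stack = [0, 0] (depth 2)
After 'neg': stack = [0, 0] (depth 2)
After 'push 7': stack = [0, 0, 7] (depth 3)
After 'lt': stack = [0, 1] (depth 2)
After 'mod': stack = [0] (depth 1)
After 'neg': stack = [0] (depth 1)
After 'push -7': stack = [0, -7] (depth 2)
  ...
After 'mod': stack = [0, 1] (depth 2)
After 'lt': stack = [1] (depth 1)
After 'dup': stack = [1, 1] (depth 2)
After 'push 11': stack = [1, 1, 11] (depth 3)
After 'mul': stack = [1, 11] (depth 2)
After 'mod': stack = [1] (depth 1)
After 'dup': stack = [1, 1] (depth 2)
After 'push 11': stack = [1, 1, 11] (depth 3)
After 'rot': stack = [1, 11, 1] (depth 3)
After 'gt': stack = [1, 1] (depth 2)

Answer: 2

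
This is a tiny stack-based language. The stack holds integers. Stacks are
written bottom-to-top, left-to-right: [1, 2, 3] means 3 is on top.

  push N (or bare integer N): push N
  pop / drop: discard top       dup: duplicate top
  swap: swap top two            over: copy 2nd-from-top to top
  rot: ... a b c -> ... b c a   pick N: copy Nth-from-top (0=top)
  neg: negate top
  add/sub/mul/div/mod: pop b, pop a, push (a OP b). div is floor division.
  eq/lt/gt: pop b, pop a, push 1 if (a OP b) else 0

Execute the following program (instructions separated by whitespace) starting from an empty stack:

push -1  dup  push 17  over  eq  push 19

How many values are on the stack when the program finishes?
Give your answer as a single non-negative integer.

After 'push -1': stack = [-1] (depth 1)
After 'dup': stack = [-1, -1] (depth 2)
After 'push 17': stack = [-1, -1, 17] (depth 3)
After 'over': stack = [-1, -1, 17, -1] (depth 4)
After 'eq': stack = [-1, -1, 0] (depth 3)
After 'push 19': stack = [-1, -1, 0, 19] (depth 4)

Answer: 4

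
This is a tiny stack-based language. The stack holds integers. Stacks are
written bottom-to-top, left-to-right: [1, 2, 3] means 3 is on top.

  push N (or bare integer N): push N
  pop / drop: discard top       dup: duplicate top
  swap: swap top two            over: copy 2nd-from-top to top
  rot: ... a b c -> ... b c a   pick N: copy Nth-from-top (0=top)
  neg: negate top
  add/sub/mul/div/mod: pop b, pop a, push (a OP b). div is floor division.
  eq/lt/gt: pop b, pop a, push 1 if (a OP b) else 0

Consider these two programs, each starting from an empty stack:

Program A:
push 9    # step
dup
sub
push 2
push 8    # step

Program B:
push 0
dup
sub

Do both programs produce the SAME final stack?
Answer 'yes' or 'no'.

Answer: no

Derivation:
Program A trace:
  After 'push 9': [9]
  After 'dup': [9, 9]
  After 'sub': [0]
  After 'push 2': [0, 2]
  After 'push 8': [0, 2, 8]
Program A final stack: [0, 2, 8]

Program B trace:
  After 'push 0': [0]
  After 'dup': [0, 0]
  After 'sub': [0]
Program B final stack: [0]
Same: no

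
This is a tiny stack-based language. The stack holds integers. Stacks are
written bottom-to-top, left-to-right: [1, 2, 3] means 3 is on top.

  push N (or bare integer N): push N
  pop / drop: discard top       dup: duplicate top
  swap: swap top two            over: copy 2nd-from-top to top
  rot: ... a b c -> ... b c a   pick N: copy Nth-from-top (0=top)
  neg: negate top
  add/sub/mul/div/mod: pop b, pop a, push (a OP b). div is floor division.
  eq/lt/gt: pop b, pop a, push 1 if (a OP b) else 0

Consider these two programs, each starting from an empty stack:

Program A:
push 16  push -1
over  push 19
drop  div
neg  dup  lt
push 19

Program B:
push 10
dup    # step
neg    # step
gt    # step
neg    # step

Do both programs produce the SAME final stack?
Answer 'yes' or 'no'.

Program A trace:
  After 'push 16': [16]
  After 'push -1': [16, -1]
  After 'over': [16, -1, 16]
  After 'push 19': [16, -1, 16, 19]
  After 'drop': [16, -1, 16]
  After 'div': [16, -1]
  After 'neg': [16, 1]
  After 'dup': [16, 1, 1]
  After 'lt': [16, 0]
  After 'push 19': [16, 0, 19]
Program A final stack: [16, 0, 19]

Program B trace:
  After 'push 10': [10]
  After 'dup': [10, 10]
  After 'neg': [10, -10]
  After 'gt': [1]
  After 'neg': [-1]
Program B final stack: [-1]
Same: no

Answer: no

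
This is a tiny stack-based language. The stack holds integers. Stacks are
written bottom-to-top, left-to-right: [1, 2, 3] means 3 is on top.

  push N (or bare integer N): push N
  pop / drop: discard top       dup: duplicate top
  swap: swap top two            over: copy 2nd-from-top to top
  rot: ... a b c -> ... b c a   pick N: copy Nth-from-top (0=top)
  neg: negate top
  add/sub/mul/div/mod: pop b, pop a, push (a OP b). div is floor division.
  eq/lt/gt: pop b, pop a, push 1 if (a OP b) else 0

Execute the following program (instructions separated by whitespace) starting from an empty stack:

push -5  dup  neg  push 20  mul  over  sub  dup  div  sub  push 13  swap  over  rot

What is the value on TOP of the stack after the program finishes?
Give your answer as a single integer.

Answer: 13

Derivation:
After 'push -5': [-5]
After 'dup': [-5, -5]
After 'neg': [-5, 5]
After 'push 20': [-5, 5, 20]
After 'mul': [-5, 100]
After 'over': [-5, 100, -5]
After 'sub': [-5, 105]
After 'dup': [-5, 105, 105]
After 'div': [-5, 1]
After 'sub': [-6]
After 'push 13': [-6, 13]
After 'swap': [13, -6]
After 'over': [13, -6, 13]
After 'rot': [-6, 13, 13]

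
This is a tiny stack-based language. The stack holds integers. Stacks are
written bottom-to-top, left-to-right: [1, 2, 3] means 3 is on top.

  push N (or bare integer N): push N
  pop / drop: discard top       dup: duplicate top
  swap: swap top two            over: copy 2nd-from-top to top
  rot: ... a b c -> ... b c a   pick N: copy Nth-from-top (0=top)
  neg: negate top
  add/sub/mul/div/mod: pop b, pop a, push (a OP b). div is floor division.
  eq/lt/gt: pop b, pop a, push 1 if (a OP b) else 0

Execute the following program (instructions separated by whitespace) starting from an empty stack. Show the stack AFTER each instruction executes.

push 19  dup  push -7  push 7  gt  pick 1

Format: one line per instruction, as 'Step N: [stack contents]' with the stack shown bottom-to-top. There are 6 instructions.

Step 1: [19]
Step 2: [19, 19]
Step 3: [19, 19, -7]
Step 4: [19, 19, -7, 7]
Step 5: [19, 19, 0]
Step 6: [19, 19, 0, 19]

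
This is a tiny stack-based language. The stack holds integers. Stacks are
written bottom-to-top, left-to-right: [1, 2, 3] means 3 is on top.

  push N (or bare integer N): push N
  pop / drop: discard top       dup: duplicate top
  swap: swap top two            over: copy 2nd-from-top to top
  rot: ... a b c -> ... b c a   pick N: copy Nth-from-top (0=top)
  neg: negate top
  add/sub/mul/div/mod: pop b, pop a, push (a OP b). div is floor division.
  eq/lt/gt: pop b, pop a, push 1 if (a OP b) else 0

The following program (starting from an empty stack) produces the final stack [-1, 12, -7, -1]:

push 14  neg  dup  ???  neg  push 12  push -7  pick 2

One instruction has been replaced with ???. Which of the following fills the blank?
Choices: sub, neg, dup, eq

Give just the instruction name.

Stack before ???: [-14, -14]
Stack after ???:  [1]
Checking each choice:
  sub: produces [0, 12, -7, 0]
  neg: produces [-14, -14, 12, -7, -14]
  dup: produces [-14, -14, 14, 12, -7, 14]
  eq: MATCH


Answer: eq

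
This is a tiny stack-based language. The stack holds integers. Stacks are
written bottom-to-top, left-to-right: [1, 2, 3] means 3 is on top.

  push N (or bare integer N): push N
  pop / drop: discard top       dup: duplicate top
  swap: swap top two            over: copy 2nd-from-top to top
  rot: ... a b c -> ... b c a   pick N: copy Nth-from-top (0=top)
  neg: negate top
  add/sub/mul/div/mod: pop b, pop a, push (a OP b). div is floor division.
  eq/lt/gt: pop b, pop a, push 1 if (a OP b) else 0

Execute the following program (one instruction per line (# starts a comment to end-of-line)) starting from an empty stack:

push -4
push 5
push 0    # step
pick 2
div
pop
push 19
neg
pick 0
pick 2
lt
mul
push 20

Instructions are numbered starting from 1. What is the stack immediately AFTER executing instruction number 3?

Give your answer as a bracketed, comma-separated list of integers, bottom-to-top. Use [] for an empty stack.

Answer: [-4, 5, 0]

Derivation:
Step 1 ('push -4'): [-4]
Step 2 ('push 5'): [-4, 5]
Step 3 ('push 0'): [-4, 5, 0]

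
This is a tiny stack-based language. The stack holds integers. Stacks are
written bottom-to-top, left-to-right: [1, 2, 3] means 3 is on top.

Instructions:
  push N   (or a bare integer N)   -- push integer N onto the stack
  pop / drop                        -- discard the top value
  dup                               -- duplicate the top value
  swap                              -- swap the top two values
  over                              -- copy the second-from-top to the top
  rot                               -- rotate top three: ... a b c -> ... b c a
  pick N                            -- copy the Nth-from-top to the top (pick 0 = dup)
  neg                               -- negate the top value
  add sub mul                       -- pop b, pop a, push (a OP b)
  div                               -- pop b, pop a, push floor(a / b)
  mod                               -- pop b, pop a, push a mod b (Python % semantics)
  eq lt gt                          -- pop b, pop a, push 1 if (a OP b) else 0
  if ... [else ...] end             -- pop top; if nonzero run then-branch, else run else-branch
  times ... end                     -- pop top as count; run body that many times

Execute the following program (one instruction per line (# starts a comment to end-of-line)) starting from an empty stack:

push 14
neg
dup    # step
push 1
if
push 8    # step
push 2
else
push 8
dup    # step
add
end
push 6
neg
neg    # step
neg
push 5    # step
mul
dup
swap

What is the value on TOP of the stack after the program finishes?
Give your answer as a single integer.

After 'push 14': [14]
After 'neg': [-14]
After 'dup': [-14, -14]
After 'push 1': [-14, -14, 1]
After 'if': [-14, -14]
After 'push 8': [-14, -14, 8]
After 'push 2': [-14, -14, 8, 2]
After 'push 6': [-14, -14, 8, 2, 6]
After 'neg': [-14, -14, 8, 2, -6]
After 'neg': [-14, -14, 8, 2, 6]
After 'neg': [-14, -14, 8, 2, -6]
After 'push 5': [-14, -14, 8, 2, -6, 5]
After 'mul': [-14, -14, 8, 2, -30]
After 'dup': [-14, -14, 8, 2, -30, -30]
After 'swap': [-14, -14, 8, 2, -30, -30]

Answer: -30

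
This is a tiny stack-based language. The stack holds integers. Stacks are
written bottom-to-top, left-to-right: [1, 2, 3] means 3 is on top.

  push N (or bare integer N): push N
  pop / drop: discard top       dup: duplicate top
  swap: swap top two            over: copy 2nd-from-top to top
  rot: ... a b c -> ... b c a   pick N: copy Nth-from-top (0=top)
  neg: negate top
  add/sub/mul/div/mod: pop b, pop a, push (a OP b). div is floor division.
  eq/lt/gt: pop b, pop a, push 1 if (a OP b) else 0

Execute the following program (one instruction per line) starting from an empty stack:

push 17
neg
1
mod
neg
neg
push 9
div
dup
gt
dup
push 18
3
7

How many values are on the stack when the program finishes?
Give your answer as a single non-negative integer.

After 'push 17': stack = [17] (depth 1)
After 'neg': stack = [-17] (depth 1)
After 'push 1': stack = [-17, 1] (depth 2)
After 'mod': stack = [0] (depth 1)
After 'neg': stack = [0] (depth 1)
After 'neg': stack = [0] (depth 1)
After 'push 9': stack = [0, 9] (depth 2)
After 'div': stack = [0] (depth 1)
After 'dup': stack = [0, 0] (depth 2)
After 'gt': stack = [0] (depth 1)
After 'dup': stack = [0, 0] (depth 2)
After 'push 18': stack = [0, 0, 18] (depth 3)
After 'push 3': stack = [0, 0, 18, 3] (depth 4)
After 'push 7': stack = [0, 0, 18, 3, 7] (depth 5)

Answer: 5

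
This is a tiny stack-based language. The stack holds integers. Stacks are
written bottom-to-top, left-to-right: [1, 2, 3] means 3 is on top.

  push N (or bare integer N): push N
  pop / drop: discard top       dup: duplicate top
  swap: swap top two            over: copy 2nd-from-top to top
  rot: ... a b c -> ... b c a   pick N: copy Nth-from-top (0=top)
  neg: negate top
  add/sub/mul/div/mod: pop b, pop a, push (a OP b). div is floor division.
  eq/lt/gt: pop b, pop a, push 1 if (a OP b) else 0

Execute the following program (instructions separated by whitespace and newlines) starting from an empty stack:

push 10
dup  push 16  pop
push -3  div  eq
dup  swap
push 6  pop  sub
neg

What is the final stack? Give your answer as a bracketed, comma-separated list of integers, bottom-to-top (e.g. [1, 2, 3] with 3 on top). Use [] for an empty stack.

After 'push 10': [10]
After 'dup': [10, 10]
After 'push 16': [10, 10, 16]
After 'pop': [10, 10]
After 'push -3': [10, 10, -3]
After 'div': [10, -4]
After 'eq': [0]
After 'dup': [0, 0]
After 'swap': [0, 0]
After 'push 6': [0, 0, 6]
After 'pop': [0, 0]
After 'sub': [0]
After 'neg': [0]

Answer: [0]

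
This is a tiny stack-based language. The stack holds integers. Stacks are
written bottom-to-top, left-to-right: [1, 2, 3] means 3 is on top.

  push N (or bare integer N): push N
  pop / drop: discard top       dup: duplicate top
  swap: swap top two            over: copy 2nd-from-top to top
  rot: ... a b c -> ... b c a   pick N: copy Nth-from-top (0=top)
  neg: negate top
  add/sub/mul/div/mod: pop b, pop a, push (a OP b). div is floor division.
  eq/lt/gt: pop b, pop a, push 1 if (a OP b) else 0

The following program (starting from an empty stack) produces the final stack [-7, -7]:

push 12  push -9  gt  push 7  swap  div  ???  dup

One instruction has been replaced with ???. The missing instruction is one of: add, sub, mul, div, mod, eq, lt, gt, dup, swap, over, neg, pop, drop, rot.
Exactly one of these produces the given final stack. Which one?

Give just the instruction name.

Answer: neg

Derivation:
Stack before ???: [7]
Stack after ???:  [-7]
The instruction that transforms [7] -> [-7] is: neg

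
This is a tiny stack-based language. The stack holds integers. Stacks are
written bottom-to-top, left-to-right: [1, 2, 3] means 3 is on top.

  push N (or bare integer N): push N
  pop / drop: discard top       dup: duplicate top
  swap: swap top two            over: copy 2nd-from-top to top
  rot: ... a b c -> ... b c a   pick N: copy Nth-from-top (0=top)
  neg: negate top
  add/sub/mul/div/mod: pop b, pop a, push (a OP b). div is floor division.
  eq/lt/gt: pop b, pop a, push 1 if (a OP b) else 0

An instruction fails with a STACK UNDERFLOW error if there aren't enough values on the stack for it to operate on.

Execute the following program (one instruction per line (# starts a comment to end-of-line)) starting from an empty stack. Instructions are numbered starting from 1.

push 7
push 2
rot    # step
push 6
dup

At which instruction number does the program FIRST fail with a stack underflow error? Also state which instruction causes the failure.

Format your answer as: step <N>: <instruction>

Step 1 ('push 7'): stack = [7], depth = 1
Step 2 ('push 2'): stack = [7, 2], depth = 2
Step 3 ('rot'): needs 3 value(s) but depth is 2 — STACK UNDERFLOW

Answer: step 3: rot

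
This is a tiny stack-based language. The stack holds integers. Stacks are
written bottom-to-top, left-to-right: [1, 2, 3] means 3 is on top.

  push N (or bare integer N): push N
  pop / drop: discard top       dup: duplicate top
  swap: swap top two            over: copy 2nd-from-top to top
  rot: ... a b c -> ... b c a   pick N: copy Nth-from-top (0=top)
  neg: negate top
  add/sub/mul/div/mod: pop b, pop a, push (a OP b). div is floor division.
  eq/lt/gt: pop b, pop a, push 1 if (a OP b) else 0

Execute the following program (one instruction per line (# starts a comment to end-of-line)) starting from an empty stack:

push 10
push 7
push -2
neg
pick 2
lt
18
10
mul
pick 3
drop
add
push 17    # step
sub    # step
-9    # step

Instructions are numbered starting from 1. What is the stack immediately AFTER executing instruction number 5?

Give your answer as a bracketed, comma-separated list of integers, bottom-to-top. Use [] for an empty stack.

Step 1 ('push 10'): [10]
Step 2 ('push 7'): [10, 7]
Step 3 ('push -2'): [10, 7, -2]
Step 4 ('neg'): [10, 7, 2]
Step 5 ('pick 2'): [10, 7, 2, 10]

Answer: [10, 7, 2, 10]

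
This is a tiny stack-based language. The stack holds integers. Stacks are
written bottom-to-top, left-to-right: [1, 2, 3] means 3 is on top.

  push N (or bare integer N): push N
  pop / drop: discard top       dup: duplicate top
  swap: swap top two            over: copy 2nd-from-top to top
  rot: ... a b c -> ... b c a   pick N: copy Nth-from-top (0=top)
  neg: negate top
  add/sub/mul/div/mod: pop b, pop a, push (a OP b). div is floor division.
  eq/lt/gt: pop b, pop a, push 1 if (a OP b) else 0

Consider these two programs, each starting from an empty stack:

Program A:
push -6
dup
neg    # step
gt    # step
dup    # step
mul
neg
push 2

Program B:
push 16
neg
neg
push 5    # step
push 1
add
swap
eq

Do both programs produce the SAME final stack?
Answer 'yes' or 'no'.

Answer: no

Derivation:
Program A trace:
  After 'push -6': [-6]
  After 'dup': [-6, -6]
  After 'neg': [-6, 6]
  After 'gt': [0]
  After 'dup': [0, 0]
  After 'mul': [0]
  After 'neg': [0]
  After 'push 2': [0, 2]
Program A final stack: [0, 2]

Program B trace:
  After 'push 16': [16]
  After 'neg': [-16]
  After 'neg': [16]
  After 'push 5': [16, 5]
  After 'push 1': [16, 5, 1]
  After 'add': [16, 6]
  After 'swap': [6, 16]
  After 'eq': [0]
Program B final stack: [0]
Same: no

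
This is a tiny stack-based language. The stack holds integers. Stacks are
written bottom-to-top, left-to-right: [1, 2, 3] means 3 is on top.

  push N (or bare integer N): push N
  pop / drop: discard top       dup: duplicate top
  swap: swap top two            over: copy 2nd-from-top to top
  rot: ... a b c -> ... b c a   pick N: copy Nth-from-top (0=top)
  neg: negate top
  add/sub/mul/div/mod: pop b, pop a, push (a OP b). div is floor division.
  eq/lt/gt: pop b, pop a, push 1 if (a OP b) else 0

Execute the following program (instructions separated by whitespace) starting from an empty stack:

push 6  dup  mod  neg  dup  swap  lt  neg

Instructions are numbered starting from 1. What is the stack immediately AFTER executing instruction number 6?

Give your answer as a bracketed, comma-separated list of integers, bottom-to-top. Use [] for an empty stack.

Step 1 ('push 6'): [6]
Step 2 ('dup'): [6, 6]
Step 3 ('mod'): [0]
Step 4 ('neg'): [0]
Step 5 ('dup'): [0, 0]
Step 6 ('swap'): [0, 0]

Answer: [0, 0]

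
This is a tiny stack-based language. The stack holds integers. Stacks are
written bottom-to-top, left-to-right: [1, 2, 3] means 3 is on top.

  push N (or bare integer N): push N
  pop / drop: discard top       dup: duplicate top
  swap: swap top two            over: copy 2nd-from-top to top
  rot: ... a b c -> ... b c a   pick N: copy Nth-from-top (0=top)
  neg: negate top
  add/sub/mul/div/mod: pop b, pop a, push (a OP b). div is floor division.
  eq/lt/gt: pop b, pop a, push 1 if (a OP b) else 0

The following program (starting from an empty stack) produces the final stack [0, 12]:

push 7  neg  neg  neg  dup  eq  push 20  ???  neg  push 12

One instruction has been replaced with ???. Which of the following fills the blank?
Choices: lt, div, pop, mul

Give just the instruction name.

Answer: div

Derivation:
Stack before ???: [1, 20]
Stack after ???:  [0]
Checking each choice:
  lt: produces [-1, 12]
  div: MATCH
  pop: produces [-1, 12]
  mul: produces [-20, 12]


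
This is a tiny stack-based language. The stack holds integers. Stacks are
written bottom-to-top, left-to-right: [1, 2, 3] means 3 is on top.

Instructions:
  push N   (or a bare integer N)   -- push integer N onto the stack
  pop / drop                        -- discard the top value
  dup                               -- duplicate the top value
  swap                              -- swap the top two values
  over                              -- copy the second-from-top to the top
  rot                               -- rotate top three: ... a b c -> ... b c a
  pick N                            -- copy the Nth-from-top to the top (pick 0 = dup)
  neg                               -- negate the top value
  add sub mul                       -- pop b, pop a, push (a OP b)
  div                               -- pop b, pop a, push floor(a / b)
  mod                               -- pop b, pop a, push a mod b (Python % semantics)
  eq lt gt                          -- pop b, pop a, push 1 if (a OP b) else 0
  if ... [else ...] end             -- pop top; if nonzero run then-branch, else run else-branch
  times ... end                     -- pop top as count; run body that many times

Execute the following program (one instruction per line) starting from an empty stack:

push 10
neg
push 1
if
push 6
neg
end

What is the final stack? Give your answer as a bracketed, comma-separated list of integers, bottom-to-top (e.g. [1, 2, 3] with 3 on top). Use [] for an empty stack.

Answer: [-10, -6]

Derivation:
After 'push 10': [10]
After 'neg': [-10]
After 'push 1': [-10, 1]
After 'if': [-10]
After 'push 6': [-10, 6]
After 'neg': [-10, -6]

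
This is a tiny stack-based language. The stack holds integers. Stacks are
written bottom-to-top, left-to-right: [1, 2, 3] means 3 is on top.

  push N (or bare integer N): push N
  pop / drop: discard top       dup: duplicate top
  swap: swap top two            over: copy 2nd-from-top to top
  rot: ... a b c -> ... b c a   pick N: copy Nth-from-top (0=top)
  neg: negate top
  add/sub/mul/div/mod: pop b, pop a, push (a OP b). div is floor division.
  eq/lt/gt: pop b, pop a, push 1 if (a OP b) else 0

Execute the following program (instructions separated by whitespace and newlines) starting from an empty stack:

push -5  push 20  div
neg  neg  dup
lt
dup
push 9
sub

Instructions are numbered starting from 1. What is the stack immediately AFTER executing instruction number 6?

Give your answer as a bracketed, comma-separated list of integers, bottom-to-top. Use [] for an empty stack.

Step 1 ('push -5'): [-5]
Step 2 ('push 20'): [-5, 20]
Step 3 ('div'): [-1]
Step 4 ('neg'): [1]
Step 5 ('neg'): [-1]
Step 6 ('dup'): [-1, -1]

Answer: [-1, -1]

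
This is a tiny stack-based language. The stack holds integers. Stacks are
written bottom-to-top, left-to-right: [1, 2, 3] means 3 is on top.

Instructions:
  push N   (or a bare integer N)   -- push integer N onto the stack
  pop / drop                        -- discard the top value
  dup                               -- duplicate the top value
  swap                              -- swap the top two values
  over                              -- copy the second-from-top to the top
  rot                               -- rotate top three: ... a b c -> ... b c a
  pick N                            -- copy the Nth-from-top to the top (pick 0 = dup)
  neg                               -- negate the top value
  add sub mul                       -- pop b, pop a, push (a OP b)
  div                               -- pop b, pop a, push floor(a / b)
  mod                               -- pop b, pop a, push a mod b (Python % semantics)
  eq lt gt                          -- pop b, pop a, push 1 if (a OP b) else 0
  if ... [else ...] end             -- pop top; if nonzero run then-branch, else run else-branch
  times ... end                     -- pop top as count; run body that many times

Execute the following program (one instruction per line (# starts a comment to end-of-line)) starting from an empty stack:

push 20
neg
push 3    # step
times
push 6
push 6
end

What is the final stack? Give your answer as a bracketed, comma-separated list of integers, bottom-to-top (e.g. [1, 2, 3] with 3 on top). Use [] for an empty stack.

After 'push 20': [20]
After 'neg': [-20]
After 'push 3': [-20, 3]
After 'times': [-20]
After 'push 6': [-20, 6]
After 'push 6': [-20, 6, 6]
After 'push 6': [-20, 6, 6, 6]
After 'push 6': [-20, 6, 6, 6, 6]
After 'push 6': [-20, 6, 6, 6, 6, 6]
After 'push 6': [-20, 6, 6, 6, 6, 6, 6]

Answer: [-20, 6, 6, 6, 6, 6, 6]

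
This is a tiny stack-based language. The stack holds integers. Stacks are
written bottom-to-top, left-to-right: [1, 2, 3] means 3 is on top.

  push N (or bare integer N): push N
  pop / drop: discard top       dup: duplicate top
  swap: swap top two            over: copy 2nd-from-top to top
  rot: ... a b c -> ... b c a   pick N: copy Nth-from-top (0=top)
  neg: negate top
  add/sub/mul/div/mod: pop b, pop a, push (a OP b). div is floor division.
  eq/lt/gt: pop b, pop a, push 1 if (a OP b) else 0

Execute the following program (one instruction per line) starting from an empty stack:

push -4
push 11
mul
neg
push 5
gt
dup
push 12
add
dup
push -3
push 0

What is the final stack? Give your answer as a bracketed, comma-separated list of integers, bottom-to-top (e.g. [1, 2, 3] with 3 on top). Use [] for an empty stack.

After 'push -4': [-4]
After 'push 11': [-4, 11]
After 'mul': [-44]
After 'neg': [44]
After 'push 5': [44, 5]
After 'gt': [1]
After 'dup': [1, 1]
After 'push 12': [1, 1, 12]
After 'add': [1, 13]
After 'dup': [1, 13, 13]
After 'push -3': [1, 13, 13, -3]
After 'push 0': [1, 13, 13, -3, 0]

Answer: [1, 13, 13, -3, 0]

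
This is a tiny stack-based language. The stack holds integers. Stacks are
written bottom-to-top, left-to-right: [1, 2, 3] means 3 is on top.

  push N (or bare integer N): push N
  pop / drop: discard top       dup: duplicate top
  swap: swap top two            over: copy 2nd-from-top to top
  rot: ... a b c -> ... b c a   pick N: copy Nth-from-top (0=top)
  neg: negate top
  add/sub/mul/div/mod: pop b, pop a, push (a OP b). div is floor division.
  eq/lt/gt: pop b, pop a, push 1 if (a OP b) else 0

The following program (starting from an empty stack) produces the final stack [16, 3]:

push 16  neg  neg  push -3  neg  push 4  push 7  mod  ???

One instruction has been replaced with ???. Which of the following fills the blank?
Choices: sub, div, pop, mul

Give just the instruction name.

Answer: pop

Derivation:
Stack before ???: [16, 3, 4]
Stack after ???:  [16, 3]
Checking each choice:
  sub: produces [16, -1]
  div: produces [16, 0]
  pop: MATCH
  mul: produces [16, 12]


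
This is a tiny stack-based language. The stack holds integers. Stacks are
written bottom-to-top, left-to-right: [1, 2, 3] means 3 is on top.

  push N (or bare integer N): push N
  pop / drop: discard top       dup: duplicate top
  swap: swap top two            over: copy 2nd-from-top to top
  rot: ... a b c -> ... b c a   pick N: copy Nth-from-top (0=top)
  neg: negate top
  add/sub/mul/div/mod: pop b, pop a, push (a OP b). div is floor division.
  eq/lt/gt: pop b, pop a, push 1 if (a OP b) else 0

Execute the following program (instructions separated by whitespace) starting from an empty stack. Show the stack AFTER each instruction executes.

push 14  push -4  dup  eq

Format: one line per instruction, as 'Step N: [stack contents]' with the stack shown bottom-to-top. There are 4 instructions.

Step 1: [14]
Step 2: [14, -4]
Step 3: [14, -4, -4]
Step 4: [14, 1]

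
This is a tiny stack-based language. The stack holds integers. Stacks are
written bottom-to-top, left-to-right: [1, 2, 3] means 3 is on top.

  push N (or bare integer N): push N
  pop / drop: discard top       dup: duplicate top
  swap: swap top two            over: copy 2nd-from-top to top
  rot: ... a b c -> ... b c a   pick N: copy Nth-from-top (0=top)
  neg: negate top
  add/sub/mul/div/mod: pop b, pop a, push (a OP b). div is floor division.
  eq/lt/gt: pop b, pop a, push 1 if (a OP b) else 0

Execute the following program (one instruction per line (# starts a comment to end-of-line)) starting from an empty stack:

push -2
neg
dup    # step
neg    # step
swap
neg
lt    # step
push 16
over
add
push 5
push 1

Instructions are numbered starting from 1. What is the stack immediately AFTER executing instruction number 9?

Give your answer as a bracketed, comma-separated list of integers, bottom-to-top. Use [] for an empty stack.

Answer: [0, 16, 0]

Derivation:
Step 1 ('push -2'): [-2]
Step 2 ('neg'): [2]
Step 3 ('dup'): [2, 2]
Step 4 ('neg'): [2, -2]
Step 5 ('swap'): [-2, 2]
Step 6 ('neg'): [-2, -2]
Step 7 ('lt'): [0]
Step 8 ('push 16'): [0, 16]
Step 9 ('over'): [0, 16, 0]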